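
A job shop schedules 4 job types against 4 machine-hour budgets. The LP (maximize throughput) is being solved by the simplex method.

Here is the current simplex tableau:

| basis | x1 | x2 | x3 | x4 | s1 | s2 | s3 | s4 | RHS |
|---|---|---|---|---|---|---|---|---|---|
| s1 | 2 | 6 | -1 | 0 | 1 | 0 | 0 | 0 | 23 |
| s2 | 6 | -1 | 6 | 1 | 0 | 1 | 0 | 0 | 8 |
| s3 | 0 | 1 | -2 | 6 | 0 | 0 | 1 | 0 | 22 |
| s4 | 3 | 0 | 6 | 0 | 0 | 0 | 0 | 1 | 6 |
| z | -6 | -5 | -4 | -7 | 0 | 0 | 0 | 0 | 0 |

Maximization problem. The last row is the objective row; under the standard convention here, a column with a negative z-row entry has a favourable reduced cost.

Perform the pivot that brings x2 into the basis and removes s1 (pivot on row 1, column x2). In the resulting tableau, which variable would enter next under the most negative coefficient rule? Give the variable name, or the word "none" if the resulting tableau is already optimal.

x4

Pivot element 6. New z-row = old z-row − (-5)·(row 1/6).
Updated z-row coefficients: x1: -13/3, x2: 0, x3: -29/6, x4: -7, s1: 5/6, s2: 0, s3: 0, s4: 0.
The most negative is -7 in column x4, so x4 would enter next.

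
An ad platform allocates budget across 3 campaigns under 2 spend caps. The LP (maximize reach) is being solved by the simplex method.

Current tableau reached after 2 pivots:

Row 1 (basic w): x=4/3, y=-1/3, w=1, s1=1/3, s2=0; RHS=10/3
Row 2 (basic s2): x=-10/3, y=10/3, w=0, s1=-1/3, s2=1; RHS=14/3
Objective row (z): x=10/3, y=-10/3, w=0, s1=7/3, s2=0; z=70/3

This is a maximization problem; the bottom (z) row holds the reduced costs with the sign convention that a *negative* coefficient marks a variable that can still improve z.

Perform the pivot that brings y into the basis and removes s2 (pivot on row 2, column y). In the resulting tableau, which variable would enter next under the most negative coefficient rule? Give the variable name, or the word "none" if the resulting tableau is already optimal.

Pivot element 10/3. New z-row = old z-row − (-10/3)·(row 2/(10/3)).
Updated z-row coefficients: x: 0, y: 0, w: 0, s1: 2, s2: 1.
No coefficient is strictly negative; the tableau after this pivot is optimal.

none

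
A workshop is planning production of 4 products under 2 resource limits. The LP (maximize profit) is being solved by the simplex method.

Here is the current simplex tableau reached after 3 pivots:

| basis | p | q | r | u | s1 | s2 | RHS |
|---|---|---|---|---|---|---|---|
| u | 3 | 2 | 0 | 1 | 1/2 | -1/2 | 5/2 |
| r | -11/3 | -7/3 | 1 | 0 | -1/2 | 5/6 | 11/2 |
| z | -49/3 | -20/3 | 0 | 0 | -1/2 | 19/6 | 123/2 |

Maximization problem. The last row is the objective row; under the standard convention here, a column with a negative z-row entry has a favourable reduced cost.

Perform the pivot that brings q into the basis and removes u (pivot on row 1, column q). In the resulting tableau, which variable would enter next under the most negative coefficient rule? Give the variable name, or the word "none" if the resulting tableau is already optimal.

Pivot element 2. New z-row = old z-row − (-20/3)·(row 1/2).
Updated z-row coefficients: p: -19/3, q: 0, r: 0, u: 10/3, s1: 7/6, s2: 3/2.
The most negative is -19/3 in column p, so p would enter next.

p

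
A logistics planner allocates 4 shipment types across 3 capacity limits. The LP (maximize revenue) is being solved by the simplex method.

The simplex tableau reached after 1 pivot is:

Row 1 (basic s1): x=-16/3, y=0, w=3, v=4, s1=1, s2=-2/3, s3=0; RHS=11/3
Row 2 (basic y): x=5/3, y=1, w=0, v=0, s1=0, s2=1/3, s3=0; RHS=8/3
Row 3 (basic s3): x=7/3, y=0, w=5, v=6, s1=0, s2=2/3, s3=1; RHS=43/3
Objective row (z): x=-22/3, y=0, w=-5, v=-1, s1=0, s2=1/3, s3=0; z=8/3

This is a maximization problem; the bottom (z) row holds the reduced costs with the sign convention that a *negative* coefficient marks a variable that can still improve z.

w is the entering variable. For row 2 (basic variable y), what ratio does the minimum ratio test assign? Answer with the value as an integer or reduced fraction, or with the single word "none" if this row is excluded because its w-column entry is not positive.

The w entry in row 2 is 0 ≤ 0, so this row gives no ratio.

none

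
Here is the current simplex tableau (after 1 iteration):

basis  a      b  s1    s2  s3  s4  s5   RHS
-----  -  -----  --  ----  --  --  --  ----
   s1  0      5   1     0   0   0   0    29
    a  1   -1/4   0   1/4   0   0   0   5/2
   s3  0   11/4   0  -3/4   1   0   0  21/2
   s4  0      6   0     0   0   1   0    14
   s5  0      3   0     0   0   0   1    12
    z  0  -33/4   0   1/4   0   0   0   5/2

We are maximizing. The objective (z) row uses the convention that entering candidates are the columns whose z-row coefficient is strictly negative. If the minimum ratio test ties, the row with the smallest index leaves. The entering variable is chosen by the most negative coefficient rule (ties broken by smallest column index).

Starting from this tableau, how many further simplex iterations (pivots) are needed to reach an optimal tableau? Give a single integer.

pivot: b in, s4 out → z = 87/4
No improving column remains; optimal.

1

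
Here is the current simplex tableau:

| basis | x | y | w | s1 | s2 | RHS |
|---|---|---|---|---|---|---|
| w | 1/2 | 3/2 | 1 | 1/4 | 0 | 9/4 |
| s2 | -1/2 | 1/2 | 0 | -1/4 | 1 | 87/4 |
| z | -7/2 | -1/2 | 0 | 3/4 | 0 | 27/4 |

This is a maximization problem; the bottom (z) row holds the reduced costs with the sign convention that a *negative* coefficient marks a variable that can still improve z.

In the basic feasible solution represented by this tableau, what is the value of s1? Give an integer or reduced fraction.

0

s1 is nonbasic (not in the basis column), so its value in the current BFS is 0.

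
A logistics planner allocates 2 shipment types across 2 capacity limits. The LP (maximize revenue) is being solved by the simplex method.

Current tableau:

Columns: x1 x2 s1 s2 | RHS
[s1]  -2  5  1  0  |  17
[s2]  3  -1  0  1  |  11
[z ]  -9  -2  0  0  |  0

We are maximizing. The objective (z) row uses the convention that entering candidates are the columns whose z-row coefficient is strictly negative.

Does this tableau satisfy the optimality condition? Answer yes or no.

no

Column x1 has objective-row coefficient -9, which is negative; an improving pivot exists, so not yet optimal.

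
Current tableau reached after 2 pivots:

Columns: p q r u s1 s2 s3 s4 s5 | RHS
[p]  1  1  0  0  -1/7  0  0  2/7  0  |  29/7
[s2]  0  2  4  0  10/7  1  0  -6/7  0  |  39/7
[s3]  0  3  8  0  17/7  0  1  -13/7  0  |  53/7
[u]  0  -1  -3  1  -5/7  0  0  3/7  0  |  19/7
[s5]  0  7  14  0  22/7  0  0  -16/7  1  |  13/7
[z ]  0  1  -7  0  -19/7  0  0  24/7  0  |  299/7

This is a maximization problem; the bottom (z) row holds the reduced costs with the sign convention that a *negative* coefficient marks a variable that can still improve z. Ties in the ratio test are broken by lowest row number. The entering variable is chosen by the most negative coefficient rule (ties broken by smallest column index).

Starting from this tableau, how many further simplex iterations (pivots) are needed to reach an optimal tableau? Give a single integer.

2

pivot: r in, s5 out → z = 611/14
pivot: s1 in, r out → z = 975/22
No improving column remains; optimal.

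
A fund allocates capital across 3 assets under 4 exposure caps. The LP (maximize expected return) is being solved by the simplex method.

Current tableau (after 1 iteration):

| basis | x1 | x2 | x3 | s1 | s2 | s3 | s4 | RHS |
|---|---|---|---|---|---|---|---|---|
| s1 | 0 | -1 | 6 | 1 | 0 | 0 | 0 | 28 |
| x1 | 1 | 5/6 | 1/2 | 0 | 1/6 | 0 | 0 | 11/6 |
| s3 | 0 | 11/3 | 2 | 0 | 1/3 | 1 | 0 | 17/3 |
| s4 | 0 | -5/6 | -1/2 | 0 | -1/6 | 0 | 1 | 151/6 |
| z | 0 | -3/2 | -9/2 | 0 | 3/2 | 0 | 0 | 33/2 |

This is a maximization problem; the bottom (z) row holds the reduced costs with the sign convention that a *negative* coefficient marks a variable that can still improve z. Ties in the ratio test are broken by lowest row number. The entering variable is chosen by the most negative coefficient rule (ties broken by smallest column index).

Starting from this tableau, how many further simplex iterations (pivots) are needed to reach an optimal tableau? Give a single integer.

pivot: x3 in, s3 out → z = 117/4
No improving column remains; optimal.

1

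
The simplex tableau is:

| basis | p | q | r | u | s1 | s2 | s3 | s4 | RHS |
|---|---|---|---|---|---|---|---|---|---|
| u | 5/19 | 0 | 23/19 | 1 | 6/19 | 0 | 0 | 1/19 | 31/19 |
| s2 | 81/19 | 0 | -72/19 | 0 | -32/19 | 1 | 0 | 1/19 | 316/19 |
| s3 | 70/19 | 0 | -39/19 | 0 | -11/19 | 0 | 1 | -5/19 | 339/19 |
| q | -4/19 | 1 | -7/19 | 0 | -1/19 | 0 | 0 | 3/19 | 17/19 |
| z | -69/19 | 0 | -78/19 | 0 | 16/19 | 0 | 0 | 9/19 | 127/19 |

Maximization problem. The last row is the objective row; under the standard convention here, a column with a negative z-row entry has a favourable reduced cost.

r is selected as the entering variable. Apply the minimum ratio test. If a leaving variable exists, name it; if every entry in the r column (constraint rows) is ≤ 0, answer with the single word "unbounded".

u

Ratios: row 1 (u): (31/19)/(23/19) = 31/23; row 2 (s2): entry -72/19 ≤ 0, skip; row 3 (s3): entry -39/19 ≤ 0, skip; row 4 (q): entry -7/19 ≤ 0, skip.
Minimum ratio is in the u row, so u leaves.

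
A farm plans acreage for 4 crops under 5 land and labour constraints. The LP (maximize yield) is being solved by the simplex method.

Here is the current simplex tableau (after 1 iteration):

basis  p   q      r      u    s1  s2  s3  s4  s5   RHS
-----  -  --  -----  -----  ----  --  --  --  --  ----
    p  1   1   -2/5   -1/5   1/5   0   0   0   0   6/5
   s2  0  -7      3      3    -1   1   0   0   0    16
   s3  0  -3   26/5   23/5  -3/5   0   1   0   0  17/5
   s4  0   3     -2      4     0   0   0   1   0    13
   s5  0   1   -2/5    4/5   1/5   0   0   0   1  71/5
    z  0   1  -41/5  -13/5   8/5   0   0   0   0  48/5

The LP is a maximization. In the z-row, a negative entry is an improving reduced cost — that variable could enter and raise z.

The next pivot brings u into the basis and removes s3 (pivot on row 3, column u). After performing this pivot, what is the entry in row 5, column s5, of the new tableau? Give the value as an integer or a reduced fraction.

Pivot element is row 3, column u: 23/5.
Normalize row 3: new (row 3, s5) = 0/(23/5) = 0.
row 5 ← row 5 − (4/5)·(new row 3): 1 − (4/5)·0 = 1.

1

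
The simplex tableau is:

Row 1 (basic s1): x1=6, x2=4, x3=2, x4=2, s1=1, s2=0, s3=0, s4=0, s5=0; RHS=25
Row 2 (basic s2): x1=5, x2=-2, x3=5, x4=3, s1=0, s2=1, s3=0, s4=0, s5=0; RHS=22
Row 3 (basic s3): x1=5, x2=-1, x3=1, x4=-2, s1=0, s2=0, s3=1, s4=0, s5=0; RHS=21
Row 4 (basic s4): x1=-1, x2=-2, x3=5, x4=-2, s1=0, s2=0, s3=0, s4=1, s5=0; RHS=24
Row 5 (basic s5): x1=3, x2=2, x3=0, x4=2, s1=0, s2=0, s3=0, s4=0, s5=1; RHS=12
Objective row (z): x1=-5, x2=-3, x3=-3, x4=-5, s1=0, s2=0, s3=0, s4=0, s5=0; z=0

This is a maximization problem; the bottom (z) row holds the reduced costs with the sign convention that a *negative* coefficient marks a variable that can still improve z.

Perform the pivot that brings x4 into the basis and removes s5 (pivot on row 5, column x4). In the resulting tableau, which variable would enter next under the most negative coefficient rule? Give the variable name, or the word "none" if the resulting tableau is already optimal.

Pivot element 2. New z-row = old z-row − (-5)·(row 5/2).
Updated z-row coefficients: x1: 5/2, x2: 2, x3: -3, x4: 0, s1: 0, s2: 0, s3: 0, s4: 0, s5: 5/2.
The most negative is -3 in column x3, so x3 would enter next.

x3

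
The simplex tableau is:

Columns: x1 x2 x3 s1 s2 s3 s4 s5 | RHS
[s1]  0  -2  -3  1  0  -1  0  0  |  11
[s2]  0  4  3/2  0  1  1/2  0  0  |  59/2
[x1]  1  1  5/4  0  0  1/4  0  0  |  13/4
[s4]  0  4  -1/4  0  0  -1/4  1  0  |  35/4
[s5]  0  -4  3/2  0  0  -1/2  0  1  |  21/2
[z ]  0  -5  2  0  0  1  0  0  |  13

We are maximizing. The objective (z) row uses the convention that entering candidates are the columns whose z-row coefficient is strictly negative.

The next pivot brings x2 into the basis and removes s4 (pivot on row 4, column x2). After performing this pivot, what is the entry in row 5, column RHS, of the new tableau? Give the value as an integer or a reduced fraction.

Pivot element is row 4, column x2: 4.
Normalize row 4: new (row 4, RHS) = (35/4)/4 = 35/16.
row 5 ← row 5 − (-4)·(new row 4): 21/2 − (-4)·(35/16) = 77/4.

77/4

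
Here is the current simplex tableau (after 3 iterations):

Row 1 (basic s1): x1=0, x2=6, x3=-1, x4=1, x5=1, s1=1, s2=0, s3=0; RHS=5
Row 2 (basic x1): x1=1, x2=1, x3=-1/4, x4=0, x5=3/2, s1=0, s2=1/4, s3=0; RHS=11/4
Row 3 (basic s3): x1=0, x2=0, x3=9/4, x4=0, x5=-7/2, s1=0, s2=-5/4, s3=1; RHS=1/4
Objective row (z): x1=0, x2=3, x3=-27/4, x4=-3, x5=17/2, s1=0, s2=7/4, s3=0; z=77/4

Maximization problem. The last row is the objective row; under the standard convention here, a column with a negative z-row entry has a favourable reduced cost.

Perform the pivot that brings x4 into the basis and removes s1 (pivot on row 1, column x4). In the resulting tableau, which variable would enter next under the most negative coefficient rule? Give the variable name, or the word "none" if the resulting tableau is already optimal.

x3

Pivot element 1. New z-row = old z-row − (-3)·(row 1/1).
Updated z-row coefficients: x1: 0, x2: 21, x3: -39/4, x4: 0, x5: 23/2, s1: 3, s2: 7/4, s3: 0.
The most negative is -39/4 in column x3, so x3 would enter next.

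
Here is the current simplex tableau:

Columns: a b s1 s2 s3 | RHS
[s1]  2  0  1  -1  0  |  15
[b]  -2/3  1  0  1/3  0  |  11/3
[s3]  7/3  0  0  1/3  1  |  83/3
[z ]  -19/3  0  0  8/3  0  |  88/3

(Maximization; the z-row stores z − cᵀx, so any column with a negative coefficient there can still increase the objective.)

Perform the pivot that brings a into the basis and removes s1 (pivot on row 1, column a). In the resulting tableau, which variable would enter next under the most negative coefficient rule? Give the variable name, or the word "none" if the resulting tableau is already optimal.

Pivot element 2. New z-row = old z-row − (-19/3)·(row 1/2).
Updated z-row coefficients: a: 0, b: 0, s1: 19/6, s2: -1/2, s3: 0.
The most negative is -1/2 in column s2, so s2 would enter next.

s2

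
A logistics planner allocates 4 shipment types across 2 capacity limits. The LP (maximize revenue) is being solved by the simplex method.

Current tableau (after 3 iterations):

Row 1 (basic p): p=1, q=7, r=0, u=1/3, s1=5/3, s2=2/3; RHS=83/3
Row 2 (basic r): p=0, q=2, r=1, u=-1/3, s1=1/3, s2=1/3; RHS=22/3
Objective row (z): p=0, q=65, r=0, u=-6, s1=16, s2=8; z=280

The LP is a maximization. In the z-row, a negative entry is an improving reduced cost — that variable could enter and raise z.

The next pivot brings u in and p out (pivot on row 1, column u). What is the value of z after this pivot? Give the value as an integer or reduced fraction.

Minimum ratio for u: (83/3)/(1/3) = 83.
z changes by −(z-row coeff of u)·ratio = −(-6)·83 = 498.
New z = 280 + 498 = 778.

778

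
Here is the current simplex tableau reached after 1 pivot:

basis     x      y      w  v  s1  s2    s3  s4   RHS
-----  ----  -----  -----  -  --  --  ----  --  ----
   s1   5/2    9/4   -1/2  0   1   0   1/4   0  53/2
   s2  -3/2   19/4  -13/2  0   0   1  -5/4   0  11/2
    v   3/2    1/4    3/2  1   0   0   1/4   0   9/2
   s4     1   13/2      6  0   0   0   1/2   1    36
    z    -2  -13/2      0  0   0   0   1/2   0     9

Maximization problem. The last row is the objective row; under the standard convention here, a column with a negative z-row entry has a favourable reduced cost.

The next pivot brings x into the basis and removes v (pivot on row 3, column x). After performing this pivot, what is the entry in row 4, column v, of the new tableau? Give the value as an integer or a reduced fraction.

-2/3

Pivot element is row 3, column x: 3/2.
Normalize row 3: new (row 3, v) = 1/(3/2) = 2/3.
row 4 ← row 4 − 1·(new row 3): 0 − 1·(2/3) = -2/3.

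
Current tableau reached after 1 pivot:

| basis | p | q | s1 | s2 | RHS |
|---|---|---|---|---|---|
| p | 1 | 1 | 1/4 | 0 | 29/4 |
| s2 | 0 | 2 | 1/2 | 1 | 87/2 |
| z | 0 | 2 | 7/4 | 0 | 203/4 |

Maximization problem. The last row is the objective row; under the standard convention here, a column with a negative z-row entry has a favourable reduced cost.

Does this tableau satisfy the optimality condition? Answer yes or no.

No objective-row coefficient is strictly negative, so no entering variable exists; the tableau is optimal.

yes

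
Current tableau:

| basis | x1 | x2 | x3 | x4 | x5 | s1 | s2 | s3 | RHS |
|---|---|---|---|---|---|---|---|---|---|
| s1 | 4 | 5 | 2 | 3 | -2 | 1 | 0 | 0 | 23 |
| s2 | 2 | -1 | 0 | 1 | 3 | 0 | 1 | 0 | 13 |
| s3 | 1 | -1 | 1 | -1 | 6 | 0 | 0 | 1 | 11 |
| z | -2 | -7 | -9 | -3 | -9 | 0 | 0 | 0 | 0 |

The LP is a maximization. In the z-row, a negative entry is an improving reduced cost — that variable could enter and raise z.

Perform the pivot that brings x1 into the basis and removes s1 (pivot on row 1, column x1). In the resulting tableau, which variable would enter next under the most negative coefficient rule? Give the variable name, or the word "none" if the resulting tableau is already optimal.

Pivot element 4. New z-row = old z-row − (-2)·(row 1/4).
Updated z-row coefficients: x1: 0, x2: -9/2, x3: -8, x4: -3/2, x5: -10, s1: 1/2, s2: 0, s3: 0.
The most negative is -10 in column x5, so x5 would enter next.

x5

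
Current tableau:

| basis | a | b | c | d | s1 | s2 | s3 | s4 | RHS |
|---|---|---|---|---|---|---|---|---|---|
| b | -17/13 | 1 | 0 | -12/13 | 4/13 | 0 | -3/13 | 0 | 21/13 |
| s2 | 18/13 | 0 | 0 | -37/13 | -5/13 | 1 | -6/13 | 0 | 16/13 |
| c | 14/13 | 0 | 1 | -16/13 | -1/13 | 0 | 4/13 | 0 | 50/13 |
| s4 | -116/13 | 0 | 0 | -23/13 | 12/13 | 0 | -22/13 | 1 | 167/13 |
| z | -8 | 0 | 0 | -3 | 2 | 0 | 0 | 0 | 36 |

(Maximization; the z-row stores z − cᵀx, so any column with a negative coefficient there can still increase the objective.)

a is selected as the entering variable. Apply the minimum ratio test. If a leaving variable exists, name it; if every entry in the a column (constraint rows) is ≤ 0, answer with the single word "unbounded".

Ratios: row 1 (b): entry -17/13 ≤ 0, skip; row 2 (s2): (16/13)/(18/13) = 8/9; row 3 (c): (50/13)/(14/13) = 25/7; row 4 (s4): entry -116/13 ≤ 0, skip.
Minimum ratio is in the s2 row, so s2 leaves.

s2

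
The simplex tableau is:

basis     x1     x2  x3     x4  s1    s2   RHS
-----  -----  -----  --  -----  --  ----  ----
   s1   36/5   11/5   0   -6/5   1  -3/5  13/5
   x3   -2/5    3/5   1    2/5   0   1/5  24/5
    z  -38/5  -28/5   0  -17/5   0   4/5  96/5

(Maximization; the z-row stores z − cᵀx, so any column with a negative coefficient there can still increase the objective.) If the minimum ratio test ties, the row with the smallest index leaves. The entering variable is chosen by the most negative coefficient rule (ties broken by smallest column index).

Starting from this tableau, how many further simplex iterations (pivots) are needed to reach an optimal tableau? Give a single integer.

2

pivot: x1 in, s1 out → z = 395/18
pivot: x4 in, x3 out → z = 547/6
No improving column remains; optimal.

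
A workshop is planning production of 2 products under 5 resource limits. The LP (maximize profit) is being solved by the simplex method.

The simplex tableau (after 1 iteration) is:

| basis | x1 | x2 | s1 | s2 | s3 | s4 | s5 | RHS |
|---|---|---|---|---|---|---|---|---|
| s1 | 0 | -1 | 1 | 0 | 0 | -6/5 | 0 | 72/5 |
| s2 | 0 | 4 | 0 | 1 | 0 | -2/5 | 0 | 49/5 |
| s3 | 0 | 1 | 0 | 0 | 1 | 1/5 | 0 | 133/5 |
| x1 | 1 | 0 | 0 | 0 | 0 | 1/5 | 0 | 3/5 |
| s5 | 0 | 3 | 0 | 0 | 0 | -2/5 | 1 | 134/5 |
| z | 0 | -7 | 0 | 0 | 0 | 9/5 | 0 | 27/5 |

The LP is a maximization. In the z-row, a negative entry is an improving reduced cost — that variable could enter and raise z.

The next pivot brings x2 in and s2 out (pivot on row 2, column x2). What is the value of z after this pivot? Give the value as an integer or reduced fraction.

451/20

Minimum ratio for x2: (49/5)/4 = 49/20.
z changes by −(z-row coeff of x2)·ratio = −(-7)·(49/20) = 343/20.
New z = 27/5 + (343/20) = 451/20.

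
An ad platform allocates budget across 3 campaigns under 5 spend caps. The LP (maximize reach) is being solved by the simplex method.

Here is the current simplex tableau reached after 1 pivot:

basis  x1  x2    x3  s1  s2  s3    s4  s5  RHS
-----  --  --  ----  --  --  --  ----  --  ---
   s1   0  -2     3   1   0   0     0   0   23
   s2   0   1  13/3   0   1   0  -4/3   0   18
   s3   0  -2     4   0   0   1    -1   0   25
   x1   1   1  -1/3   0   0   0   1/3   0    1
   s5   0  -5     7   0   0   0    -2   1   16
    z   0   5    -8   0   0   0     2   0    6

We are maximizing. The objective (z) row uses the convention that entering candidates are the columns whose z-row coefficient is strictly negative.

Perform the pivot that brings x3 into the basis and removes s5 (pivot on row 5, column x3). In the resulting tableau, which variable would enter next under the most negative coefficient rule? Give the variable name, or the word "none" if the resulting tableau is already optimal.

x2

Pivot element 7. New z-row = old z-row − (-8)·(row 5/7).
Updated z-row coefficients: x1: 0, x2: -5/7, x3: 0, s1: 0, s2: 0, s3: 0, s4: -2/7, s5: 8/7.
The most negative is -5/7 in column x2, so x2 would enter next.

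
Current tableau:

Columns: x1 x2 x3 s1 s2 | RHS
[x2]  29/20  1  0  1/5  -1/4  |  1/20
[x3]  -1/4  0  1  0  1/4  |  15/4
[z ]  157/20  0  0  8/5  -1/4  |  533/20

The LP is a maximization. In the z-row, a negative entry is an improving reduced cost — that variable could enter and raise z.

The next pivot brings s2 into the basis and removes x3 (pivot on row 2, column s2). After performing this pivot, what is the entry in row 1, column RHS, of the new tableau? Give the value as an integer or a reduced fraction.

Pivot element is row 2, column s2: 1/4.
Normalize row 2: new (row 2, RHS) = (15/4)/(1/4) = 15.
row 1 ← row 1 − (-1/4)·(new row 2): 1/20 − (-1/4)·15 = 19/5.

19/5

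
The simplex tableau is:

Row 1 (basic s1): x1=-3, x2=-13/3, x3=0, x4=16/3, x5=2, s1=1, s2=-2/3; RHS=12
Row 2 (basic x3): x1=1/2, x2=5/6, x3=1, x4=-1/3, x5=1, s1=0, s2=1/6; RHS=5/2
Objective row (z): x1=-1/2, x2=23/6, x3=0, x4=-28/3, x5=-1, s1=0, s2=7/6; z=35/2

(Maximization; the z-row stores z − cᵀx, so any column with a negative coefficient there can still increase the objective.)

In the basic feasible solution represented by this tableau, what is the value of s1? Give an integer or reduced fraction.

s1 is basic (row 1); its value is the RHS of that row: 12.

12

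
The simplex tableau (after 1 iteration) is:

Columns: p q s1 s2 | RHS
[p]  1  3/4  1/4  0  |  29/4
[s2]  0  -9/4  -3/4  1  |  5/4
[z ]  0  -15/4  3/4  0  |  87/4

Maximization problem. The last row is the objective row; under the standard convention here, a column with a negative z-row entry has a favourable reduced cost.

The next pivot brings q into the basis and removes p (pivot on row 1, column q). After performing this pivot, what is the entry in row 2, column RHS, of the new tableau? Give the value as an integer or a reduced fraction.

23

Pivot element is row 1, column q: 3/4.
Normalize row 1: new (row 1, RHS) = (29/4)/(3/4) = 29/3.
row 2 ← row 2 − (-9/4)·(new row 1): 5/4 − (-9/4)·(29/3) = 23.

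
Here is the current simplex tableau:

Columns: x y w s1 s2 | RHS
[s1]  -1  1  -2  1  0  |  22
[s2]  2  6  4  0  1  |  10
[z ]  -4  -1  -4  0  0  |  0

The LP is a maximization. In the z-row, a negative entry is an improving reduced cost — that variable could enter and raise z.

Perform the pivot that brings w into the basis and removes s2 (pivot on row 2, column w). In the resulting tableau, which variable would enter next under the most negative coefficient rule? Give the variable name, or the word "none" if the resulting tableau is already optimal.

x

Pivot element 4. New z-row = old z-row − (-4)·(row 2/4).
Updated z-row coefficients: x: -2, y: 5, w: 0, s1: 0, s2: 1.
The most negative is -2 in column x, so x would enter next.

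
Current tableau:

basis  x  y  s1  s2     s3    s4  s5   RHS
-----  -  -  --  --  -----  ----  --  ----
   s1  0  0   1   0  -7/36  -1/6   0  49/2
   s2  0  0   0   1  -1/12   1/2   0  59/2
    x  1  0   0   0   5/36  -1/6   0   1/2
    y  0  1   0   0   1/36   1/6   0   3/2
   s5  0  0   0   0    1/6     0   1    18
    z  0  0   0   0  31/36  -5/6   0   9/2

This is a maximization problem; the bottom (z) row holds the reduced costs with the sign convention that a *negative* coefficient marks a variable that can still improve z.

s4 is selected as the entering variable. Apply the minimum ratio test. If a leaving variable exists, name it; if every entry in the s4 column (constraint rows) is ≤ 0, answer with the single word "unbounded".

Ratios: row 1 (s1): entry -1/6 ≤ 0, skip; row 2 (s2): (59/2)/(1/2) = 59; row 3 (x): entry -1/6 ≤ 0, skip; row 4 (y): (3/2)/(1/6) = 9; row 5 (s5): entry 0 ≤ 0, skip.
Minimum ratio is in the y row, so y leaves.

y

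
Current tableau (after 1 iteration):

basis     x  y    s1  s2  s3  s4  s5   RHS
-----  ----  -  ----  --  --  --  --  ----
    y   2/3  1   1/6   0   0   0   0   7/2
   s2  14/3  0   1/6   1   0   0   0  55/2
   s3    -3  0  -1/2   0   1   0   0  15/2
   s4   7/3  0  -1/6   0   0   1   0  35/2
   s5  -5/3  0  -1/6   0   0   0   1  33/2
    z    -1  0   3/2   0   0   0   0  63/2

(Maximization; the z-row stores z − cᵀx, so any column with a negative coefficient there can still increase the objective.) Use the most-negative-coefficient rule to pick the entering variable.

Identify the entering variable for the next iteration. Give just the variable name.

Objective-row coefficients: x: -1, y: 0, s1: 3/2, s2: 0, s3: 0, s4: 0, s5: 0.
The most negative is -1 in column x, so x enters.

x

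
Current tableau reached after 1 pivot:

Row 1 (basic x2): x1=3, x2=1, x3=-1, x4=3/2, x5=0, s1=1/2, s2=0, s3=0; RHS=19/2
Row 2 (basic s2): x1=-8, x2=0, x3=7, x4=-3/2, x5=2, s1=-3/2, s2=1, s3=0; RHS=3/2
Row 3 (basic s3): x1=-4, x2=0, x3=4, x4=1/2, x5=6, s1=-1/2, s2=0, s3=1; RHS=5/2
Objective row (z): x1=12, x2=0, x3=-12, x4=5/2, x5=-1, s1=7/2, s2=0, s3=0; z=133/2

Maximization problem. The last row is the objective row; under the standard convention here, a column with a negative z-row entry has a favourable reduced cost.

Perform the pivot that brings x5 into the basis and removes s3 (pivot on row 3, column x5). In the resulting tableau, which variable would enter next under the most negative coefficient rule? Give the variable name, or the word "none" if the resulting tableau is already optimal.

Pivot element 6. New z-row = old z-row − (-1)·(row 3/6).
Updated z-row coefficients: x1: 34/3, x2: 0, x3: -34/3, x4: 31/12, x5: 0, s1: 41/12, s2: 0, s3: 1/6.
The most negative is -34/3 in column x3, so x3 would enter next.

x3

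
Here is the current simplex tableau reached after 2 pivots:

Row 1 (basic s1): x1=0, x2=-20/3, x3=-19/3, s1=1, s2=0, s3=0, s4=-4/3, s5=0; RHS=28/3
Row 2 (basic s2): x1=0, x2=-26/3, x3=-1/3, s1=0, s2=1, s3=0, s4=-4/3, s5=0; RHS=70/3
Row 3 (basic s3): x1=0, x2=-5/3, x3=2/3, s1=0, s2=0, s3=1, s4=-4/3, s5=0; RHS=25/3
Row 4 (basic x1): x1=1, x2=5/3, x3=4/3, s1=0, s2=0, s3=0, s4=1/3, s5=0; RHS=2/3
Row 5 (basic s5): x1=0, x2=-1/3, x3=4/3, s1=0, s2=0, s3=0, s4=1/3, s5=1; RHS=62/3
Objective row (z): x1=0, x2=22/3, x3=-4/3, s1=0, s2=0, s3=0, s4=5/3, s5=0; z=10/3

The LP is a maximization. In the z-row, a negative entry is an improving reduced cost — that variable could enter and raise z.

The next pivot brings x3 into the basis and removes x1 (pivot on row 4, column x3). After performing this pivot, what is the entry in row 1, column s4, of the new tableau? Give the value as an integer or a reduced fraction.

Pivot element is row 4, column x3: 4/3.
Normalize row 4: new (row 4, s4) = (1/3)/(4/3) = 1/4.
row 1 ← row 1 − (-19/3)·(new row 4): -4/3 − (-19/3)·(1/4) = 1/4.

1/4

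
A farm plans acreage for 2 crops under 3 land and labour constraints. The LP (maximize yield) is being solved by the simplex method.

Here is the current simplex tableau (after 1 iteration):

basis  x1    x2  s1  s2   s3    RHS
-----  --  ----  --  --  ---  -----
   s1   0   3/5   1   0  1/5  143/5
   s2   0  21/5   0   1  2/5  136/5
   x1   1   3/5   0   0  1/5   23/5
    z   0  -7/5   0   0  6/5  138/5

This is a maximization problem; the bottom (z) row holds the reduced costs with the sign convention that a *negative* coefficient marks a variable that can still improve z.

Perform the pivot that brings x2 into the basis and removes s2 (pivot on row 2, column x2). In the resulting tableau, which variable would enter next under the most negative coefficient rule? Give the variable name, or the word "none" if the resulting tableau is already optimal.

Pivot element 21/5. New z-row = old z-row − (-7/5)·(row 2/(21/5)).
Updated z-row coefficients: x1: 0, x2: 0, s1: 0, s2: 1/3, s3: 4/3.
No coefficient is strictly negative; the tableau after this pivot is optimal.

none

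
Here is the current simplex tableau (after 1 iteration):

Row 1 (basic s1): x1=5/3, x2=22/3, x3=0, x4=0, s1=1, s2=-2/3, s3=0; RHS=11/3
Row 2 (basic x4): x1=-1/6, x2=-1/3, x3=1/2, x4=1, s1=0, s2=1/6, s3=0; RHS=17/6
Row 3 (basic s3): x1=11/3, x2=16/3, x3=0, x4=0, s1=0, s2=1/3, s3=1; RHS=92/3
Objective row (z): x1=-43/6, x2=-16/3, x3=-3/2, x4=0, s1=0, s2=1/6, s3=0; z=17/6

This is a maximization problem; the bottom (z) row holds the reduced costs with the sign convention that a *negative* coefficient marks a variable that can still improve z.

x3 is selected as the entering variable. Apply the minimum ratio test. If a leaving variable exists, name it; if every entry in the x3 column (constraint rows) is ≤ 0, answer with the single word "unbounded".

Ratios: row 1 (s1): entry 0 ≤ 0, skip; row 2 (x4): (17/6)/(1/2) = 17/3; row 3 (s3): entry 0 ≤ 0, skip.
Minimum ratio is in the x4 row, so x4 leaves.

x4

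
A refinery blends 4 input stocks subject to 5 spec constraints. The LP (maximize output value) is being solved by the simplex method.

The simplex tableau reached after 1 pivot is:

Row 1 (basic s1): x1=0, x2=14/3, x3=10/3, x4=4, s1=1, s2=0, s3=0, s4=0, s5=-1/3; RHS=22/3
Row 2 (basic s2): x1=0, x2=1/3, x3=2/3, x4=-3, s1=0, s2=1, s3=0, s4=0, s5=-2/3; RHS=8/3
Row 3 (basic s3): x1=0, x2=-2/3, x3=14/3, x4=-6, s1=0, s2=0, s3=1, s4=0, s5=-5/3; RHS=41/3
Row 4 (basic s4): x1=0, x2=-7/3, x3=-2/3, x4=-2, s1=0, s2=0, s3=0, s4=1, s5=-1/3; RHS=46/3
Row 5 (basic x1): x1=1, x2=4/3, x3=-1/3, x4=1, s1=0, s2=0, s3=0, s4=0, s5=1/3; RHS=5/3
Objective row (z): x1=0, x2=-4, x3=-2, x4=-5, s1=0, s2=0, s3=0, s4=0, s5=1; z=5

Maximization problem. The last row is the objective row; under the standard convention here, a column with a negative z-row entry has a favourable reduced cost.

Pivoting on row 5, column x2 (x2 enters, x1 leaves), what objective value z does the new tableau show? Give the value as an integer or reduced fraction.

10

Minimum ratio for x2: (5/3)/(4/3) = 5/4.
z changes by −(z-row coeff of x2)·ratio = −(-4)·(5/4) = 5.
New z = 5 + 5 = 10.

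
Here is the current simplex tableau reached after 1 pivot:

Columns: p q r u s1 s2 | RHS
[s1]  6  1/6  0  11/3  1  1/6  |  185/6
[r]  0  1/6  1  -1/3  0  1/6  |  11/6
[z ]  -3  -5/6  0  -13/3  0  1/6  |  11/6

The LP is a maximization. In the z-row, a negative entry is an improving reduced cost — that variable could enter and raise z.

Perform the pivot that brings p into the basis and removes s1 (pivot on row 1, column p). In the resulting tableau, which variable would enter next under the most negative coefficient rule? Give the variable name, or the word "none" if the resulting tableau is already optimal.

u

Pivot element 6. New z-row = old z-row − (-3)·(row 1/6).
Updated z-row coefficients: p: 0, q: -3/4, r: 0, u: -5/2, s1: 1/2, s2: 1/4.
The most negative is -5/2 in column u, so u would enter next.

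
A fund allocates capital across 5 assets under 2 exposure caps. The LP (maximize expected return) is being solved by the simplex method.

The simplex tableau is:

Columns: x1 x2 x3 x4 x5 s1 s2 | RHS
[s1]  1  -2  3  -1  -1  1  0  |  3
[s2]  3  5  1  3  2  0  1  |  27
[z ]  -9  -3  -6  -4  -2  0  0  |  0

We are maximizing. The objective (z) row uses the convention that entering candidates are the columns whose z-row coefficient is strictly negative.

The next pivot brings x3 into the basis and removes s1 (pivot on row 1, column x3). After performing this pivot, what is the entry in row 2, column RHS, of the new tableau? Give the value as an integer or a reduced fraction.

26

Pivot element is row 1, column x3: 3.
Normalize row 1: new (row 1, RHS) = 3/3 = 1.
row 2 ← row 2 − 1·(new row 1): 27 − 1·1 = 26.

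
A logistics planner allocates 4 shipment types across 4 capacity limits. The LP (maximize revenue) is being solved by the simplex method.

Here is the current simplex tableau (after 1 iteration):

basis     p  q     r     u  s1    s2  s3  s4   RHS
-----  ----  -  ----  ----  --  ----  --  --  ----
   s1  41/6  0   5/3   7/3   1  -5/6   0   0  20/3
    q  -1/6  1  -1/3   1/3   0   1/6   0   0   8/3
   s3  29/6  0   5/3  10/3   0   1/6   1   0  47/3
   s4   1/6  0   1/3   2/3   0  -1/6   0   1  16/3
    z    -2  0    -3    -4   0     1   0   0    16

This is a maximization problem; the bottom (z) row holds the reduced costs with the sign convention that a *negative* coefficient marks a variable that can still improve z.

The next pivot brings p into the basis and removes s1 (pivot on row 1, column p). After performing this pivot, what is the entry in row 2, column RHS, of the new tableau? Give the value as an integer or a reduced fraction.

Pivot element is row 1, column p: 41/6.
Normalize row 1: new (row 1, RHS) = (20/3)/(41/6) = 40/41.
row 2 ← row 2 − (-1/6)·(new row 1): 8/3 − (-1/6)·(40/41) = 116/41.

116/41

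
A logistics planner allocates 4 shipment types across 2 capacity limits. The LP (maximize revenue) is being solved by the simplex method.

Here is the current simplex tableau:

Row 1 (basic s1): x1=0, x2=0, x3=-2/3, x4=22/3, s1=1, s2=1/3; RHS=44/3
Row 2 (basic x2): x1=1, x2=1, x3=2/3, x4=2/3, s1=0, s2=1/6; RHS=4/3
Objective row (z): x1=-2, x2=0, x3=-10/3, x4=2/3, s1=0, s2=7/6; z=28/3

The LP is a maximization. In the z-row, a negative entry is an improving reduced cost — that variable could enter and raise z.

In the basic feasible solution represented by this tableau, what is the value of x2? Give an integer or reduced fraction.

x2 is basic (row 2); its value is the RHS of that row: 4/3.

4/3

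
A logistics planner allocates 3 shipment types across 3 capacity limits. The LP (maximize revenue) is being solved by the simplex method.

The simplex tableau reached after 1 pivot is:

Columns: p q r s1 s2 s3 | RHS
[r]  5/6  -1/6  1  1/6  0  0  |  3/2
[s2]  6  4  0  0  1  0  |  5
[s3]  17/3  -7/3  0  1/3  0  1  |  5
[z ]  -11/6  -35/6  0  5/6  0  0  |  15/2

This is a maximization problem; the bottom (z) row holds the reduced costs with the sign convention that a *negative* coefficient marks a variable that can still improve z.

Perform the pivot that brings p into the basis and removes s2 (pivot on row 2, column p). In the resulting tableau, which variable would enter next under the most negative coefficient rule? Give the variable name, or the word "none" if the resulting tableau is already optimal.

Pivot element 6. New z-row = old z-row − (-11/6)·(row 2/6).
Updated z-row coefficients: p: 0, q: -83/18, r: 0, s1: 5/6, s2: 11/36, s3: 0.
The most negative is -83/18 in column q, so q would enter next.

q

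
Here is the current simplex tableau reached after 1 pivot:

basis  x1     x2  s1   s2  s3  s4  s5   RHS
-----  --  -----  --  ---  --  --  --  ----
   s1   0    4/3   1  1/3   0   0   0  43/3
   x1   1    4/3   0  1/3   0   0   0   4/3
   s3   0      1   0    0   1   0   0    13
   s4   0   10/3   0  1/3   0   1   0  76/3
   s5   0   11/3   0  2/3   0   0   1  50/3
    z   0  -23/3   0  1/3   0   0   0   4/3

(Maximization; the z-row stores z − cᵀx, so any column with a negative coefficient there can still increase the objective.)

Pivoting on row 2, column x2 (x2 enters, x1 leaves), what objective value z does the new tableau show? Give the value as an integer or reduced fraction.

9

Minimum ratio for x2: (4/3)/(4/3) = 1.
z changes by −(z-row coeff of x2)·ratio = −(-23/3)·1 = 23/3.
New z = 4/3 + (23/3) = 9.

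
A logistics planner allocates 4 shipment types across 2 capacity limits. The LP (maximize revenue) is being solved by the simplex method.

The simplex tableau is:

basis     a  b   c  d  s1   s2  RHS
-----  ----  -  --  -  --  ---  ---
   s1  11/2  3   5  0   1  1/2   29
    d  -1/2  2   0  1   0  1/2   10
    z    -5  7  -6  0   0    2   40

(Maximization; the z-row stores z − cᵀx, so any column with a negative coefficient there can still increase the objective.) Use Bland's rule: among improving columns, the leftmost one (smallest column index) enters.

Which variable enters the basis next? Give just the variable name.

Objective-row coefficients: a: -5, b: 7, c: -6, d: 0, s1: 0, s2: 2.
Improving columns: a, c. Bland's rule picks the smallest column index → a.

a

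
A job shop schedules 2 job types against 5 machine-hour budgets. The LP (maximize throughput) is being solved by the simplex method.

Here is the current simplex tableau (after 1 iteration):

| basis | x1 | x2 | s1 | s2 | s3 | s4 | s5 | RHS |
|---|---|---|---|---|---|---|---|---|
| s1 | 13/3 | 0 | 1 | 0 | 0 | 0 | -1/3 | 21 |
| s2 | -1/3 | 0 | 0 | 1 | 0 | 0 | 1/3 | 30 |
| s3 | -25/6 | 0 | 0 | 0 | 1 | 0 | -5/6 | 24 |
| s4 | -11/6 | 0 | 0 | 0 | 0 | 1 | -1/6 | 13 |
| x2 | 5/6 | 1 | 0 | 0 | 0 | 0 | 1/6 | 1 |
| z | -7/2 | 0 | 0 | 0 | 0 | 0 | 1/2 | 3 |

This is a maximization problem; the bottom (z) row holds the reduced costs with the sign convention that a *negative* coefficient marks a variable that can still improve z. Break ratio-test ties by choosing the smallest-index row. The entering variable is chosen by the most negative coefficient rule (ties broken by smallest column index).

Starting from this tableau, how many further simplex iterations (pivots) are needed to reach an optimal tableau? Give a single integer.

pivot: x1 in, x2 out → z = 36/5
No improving column remains; optimal.

1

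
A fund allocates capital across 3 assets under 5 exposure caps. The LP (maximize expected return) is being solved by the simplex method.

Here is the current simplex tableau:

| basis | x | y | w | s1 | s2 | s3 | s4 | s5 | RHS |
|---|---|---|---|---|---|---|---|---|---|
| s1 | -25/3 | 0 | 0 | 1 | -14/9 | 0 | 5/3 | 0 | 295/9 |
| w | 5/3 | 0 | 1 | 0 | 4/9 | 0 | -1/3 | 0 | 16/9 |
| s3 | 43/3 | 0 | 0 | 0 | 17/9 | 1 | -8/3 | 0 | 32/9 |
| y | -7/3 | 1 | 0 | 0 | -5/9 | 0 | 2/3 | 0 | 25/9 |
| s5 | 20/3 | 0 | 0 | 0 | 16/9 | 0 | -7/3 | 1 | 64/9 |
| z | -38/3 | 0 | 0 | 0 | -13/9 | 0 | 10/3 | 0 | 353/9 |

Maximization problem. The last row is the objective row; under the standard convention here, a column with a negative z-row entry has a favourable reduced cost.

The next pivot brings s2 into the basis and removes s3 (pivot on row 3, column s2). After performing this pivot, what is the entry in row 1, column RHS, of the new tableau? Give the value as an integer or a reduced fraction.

607/17

Pivot element is row 3, column s2: 17/9.
Normalize row 3: new (row 3, RHS) = (32/9)/(17/9) = 32/17.
row 1 ← row 1 − (-14/9)·(new row 3): 295/9 − (-14/9)·(32/17) = 607/17.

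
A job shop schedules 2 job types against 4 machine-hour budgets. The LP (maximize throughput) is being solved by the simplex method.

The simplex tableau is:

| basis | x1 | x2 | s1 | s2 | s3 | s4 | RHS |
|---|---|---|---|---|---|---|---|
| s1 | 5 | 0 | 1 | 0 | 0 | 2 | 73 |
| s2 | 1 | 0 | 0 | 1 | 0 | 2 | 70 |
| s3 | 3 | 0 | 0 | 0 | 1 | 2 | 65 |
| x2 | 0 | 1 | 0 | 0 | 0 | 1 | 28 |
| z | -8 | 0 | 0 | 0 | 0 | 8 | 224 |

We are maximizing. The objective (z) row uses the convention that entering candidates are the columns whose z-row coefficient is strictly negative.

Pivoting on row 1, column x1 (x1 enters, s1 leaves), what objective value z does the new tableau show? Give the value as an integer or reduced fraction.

Minimum ratio for x1: 73/5 = 73/5.
z changes by −(z-row coeff of x1)·ratio = −(-8)·(73/5) = 584/5.
New z = 224 + (584/5) = 1704/5.

1704/5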